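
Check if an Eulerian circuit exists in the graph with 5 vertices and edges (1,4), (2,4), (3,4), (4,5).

Step 1: Find the degree of each vertex:
  deg(1) = 1
  deg(2) = 1
  deg(3) = 1
  deg(4) = 4
  deg(5) = 1

Step 2: Count vertices with odd degree:
  Odd-degree vertices: 1, 2, 3, 5 (4 total)

Step 3: Apply Euler's theorem:
  - Eulerian circuit exists iff graph is connected and all vertices have even degree
  - Eulerian path exists iff graph is connected and has 0 or 2 odd-degree vertices

Graph has 4 odd-degree vertices (need 0 or 2).
Neither Eulerian path nor Eulerian circuit exists.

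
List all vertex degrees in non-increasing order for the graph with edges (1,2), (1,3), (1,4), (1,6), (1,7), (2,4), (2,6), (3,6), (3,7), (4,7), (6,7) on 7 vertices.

Step 1: Count edges incident to each vertex:
  deg(1) = 5 (neighbors: 2, 3, 4, 6, 7)
  deg(2) = 3 (neighbors: 1, 4, 6)
  deg(3) = 3 (neighbors: 1, 6, 7)
  deg(4) = 3 (neighbors: 1, 2, 7)
  deg(5) = 0 (neighbors: none)
  deg(6) = 4 (neighbors: 1, 2, 3, 7)
  deg(7) = 4 (neighbors: 1, 3, 4, 6)

Step 2: Sort degrees in non-increasing order:
  Degrees: [5, 3, 3, 3, 0, 4, 4] -> sorted: [5, 4, 4, 3, 3, 3, 0]

Degree sequence: [5, 4, 4, 3, 3, 3, 0]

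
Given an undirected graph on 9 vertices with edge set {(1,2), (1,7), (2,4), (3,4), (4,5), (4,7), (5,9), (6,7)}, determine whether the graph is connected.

Step 1: Build adjacency list from edges:
  1: 2, 7
  2: 1, 4
  3: 4
  4: 2, 3, 5, 7
  5: 4, 9
  6: 7
  7: 1, 4, 6
  8: (none)
  9: 5

Step 2: Run BFS/DFS from vertex 1:
  Visited: {1, 2, 7, 4, 6, 3, 5, 9}
  Reached 8 of 9 vertices

Step 3: Only 8 of 9 vertices reached. Graph is disconnected.
Connected components: {1, 2, 3, 4, 5, 6, 7, 9}, {8}
Answer: No, the graph is not connected (2 components).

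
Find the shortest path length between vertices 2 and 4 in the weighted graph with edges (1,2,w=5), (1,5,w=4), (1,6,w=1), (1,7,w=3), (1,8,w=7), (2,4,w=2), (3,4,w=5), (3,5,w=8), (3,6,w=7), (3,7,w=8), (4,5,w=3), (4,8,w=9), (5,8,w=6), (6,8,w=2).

Step 1: Build adjacency list with weights:
  1: 2(w=5), 5(w=4), 6(w=1), 7(w=3), 8(w=7)
  2: 1(w=5), 4(w=2)
  3: 4(w=5), 5(w=8), 6(w=7), 7(w=8)
  4: 2(w=2), 3(w=5), 5(w=3), 8(w=9)
  5: 1(w=4), 3(w=8), 4(w=3), 8(w=6)
  6: 1(w=1), 3(w=7), 8(w=2)
  7: 1(w=3), 3(w=8)
  8: 1(w=7), 4(w=9), 5(w=6), 6(w=2)

Step 2: Apply Dijkstra's algorithm from vertex 2:
  Visit vertex 2 (distance=0)
    Update dist[1] = 5
    Update dist[4] = 2
  Visit vertex 4 (distance=2)
    Update dist[3] = 7
    Update dist[5] = 5
    Update dist[8] = 11

Step 3: Shortest path: 2 -> 4
Total weight: 2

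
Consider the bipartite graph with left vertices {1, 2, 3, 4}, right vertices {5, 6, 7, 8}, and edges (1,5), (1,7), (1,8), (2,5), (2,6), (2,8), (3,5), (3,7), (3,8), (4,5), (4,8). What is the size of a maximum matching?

Step 1: List the neighbors of each left vertex:
  1: 5, 7, 8
  2: 5, 6, 8
  3: 5, 7, 8
  4: 5, 8

Step 2: Greedily match left vertices, then look for augmenting paths:
  Match 1 -- 5
  Match 2 -- 6
  Match 3 -- 7
  Match 4 -- 8
  No augmenting path remains.

Step 3: Verify this is maximum:
  Matching size 4 = min(|L|, |R|) = min(4, 4), which is an upper bound, so this matching is maximum.

Maximum matching: {(1,5), (2,6), (3,7), (4,8)}
Size: 4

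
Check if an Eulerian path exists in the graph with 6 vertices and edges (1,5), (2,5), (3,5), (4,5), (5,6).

Step 1: Find the degree of each vertex:
  deg(1) = 1
  deg(2) = 1
  deg(3) = 1
  deg(4) = 1
  deg(5) = 5
  deg(6) = 1

Step 2: Count vertices with odd degree:
  Odd-degree vertices: 1, 2, 3, 4, 5, 6 (6 total)

Step 3: Apply Euler's theorem:
  - Eulerian circuit exists iff graph is connected and all vertices have even degree
  - Eulerian path exists iff graph is connected and has 0 or 2 odd-degree vertices

Graph has 6 odd-degree vertices (need 0 or 2).
Neither Eulerian path nor Eulerian circuit exists.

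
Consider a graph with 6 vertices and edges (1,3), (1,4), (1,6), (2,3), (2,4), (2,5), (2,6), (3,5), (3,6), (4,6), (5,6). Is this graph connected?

Step 1: Build adjacency list from edges:
  1: 3, 4, 6
  2: 3, 4, 5, 6
  3: 1, 2, 5, 6
  4: 1, 2, 6
  5: 2, 3, 6
  6: 1, 2, 3, 4, 5

Step 2: Run BFS/DFS from vertex 1:
  Visited: {1, 3, 4, 6, 2, 5}
  Reached 6 of 6 vertices

Step 3: All 6 vertices reached from vertex 1, so the graph is connected.
Answer: Yes, the graph is connected.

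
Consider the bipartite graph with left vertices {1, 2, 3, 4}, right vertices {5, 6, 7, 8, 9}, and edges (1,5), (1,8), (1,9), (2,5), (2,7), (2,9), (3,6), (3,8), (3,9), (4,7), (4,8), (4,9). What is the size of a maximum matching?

Step 1: List the neighbors of each left vertex:
  1: 5, 8, 9
  2: 5, 7, 9
  3: 6, 8, 9
  4: 7, 8, 9

Step 2: Greedily match left vertices, then look for augmenting paths:
  Match 1 -- 5
  Match 2 -- 7
  Match 3 -- 6
  Match 4 -- 8
  No augmenting path remains.

Step 3: Verify this is maximum:
  Matching size 4 = min(|L|, |R|) = min(4, 5), which is an upper bound, so this matching is maximum.

Maximum matching: {(1,5), (2,7), (3,6), (4,8)}
Size: 4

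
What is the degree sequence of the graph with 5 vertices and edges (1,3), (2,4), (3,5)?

Step 1: Count edges incident to each vertex:
  deg(1) = 1 (neighbors: 3)
  deg(2) = 1 (neighbors: 4)
  deg(3) = 2 (neighbors: 1, 5)
  deg(4) = 1 (neighbors: 2)
  deg(5) = 1 (neighbors: 3)

Step 2: Sort degrees in non-increasing order:
  Degrees: [1, 1, 2, 1, 1] -> sorted: [2, 1, 1, 1, 1]

Degree sequence: [2, 1, 1, 1, 1]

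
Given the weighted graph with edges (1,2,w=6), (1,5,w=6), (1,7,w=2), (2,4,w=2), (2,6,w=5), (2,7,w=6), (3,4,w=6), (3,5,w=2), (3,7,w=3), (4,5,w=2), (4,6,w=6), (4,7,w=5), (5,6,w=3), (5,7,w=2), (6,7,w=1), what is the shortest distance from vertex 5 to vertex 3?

Step 1: Build adjacency list with weights:
  1: 2(w=6), 5(w=6), 7(w=2)
  2: 1(w=6), 4(w=2), 6(w=5), 7(w=6)
  3: 4(w=6), 5(w=2), 7(w=3)
  4: 2(w=2), 3(w=6), 5(w=2), 6(w=6), 7(w=5)
  5: 1(w=6), 3(w=2), 4(w=2), 6(w=3), 7(w=2)
  6: 2(w=5), 4(w=6), 5(w=3), 7(w=1)
  7: 1(w=2), 2(w=6), 3(w=3), 4(w=5), 5(w=2), 6(w=1)

Step 2: Apply Dijkstra's algorithm from vertex 5:
  Visit vertex 5 (distance=0)
    Update dist[1] = 6
    Update dist[3] = 2
    Update dist[4] = 2
    Update dist[6] = 3
    Update dist[7] = 2
  Visit vertex 3 (distance=2)

Step 3: Shortest path: 5 -> 3
Total weight: 2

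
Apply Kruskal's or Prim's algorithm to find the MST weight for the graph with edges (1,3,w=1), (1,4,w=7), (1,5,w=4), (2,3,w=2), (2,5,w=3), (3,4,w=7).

Apply Kruskal's algorithm (sort edges by weight, add if no cycle):

Sorted edges by weight:
  (1,3) w=1
  (2,3) w=2
  (2,5) w=3
  (1,5) w=4
  (1,4) w=7
  (3,4) w=7

Add edge (1,3) w=1 -- no cycle. Running total: 1
Add edge (2,3) w=2 -- no cycle. Running total: 3
Add edge (2,5) w=3 -- no cycle. Running total: 6
Skip edge (1,5) w=4 -- would create cycle
Add edge (1,4) w=7 -- no cycle. Running total: 13

MST edges: (1,3,w=1), (2,3,w=2), (2,5,w=3), (1,4,w=7)
Total MST weight: 1 + 2 + 3 + 7 = 13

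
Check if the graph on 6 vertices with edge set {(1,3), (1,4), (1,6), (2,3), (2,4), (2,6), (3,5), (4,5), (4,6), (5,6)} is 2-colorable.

Step 1: Attempt 2-coloring using BFS:
  Start at vertex 1, assign color 0
  Color vertex 3 with color 1 (neighbor of 1)
  Color vertex 4 with color 1 (neighbor of 1)
  Color vertex 6 with color 1 (neighbor of 1)
  Color vertex 2 with color 0 (neighbor of 3)
  Color vertex 5 with color 0 (neighbor of 3)

Step 2: Conflict found! Vertices 4 and 6 are adjacent but have the same color.
This means the graph contains an odd cycle.

The graph is NOT bipartite.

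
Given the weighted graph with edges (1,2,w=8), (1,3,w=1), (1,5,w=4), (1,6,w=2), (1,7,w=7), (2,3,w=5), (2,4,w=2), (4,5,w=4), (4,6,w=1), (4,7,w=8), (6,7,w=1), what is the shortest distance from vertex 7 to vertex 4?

Step 1: Build adjacency list with weights:
  1: 2(w=8), 3(w=1), 5(w=4), 6(w=2), 7(w=7)
  2: 1(w=8), 3(w=5), 4(w=2)
  3: 1(w=1), 2(w=5)
  4: 2(w=2), 5(w=4), 6(w=1), 7(w=8)
  5: 1(w=4), 4(w=4)
  6: 1(w=2), 4(w=1), 7(w=1)
  7: 1(w=7), 4(w=8), 6(w=1)

Step 2: Apply Dijkstra's algorithm from vertex 7:
  Visit vertex 7 (distance=0)
    Update dist[1] = 7
    Update dist[4] = 8
    Update dist[6] = 1
  Visit vertex 6 (distance=1)
    Update dist[1] = 3
    Update dist[4] = 2
  Visit vertex 4 (distance=2)
    Update dist[2] = 4
    Update dist[5] = 6

Step 3: Shortest path: 7 -> 6 -> 4
Total weight: 1 + 1 = 2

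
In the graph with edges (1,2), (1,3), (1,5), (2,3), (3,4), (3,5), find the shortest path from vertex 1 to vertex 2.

Step 1: Build adjacency list:
  1: 2, 3, 5
  2: 1, 3
  3: 1, 2, 4, 5
  4: 3
  5: 1, 3

Step 2: BFS from vertex 1 to find shortest path to 2:
  vertex 2 reached at distance 1

Step 3: Shortest path: 1 -> 2
Path length: 1 edge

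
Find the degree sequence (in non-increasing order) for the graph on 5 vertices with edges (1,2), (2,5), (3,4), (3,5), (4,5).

Step 1: Count edges incident to each vertex:
  deg(1) = 1 (neighbors: 2)
  deg(2) = 2 (neighbors: 1, 5)
  deg(3) = 2 (neighbors: 4, 5)
  deg(4) = 2 (neighbors: 3, 5)
  deg(5) = 3 (neighbors: 2, 3, 4)

Step 2: Sort degrees in non-increasing order:
  Degrees: [1, 2, 2, 2, 3] -> sorted: [3, 2, 2, 2, 1]

Degree sequence: [3, 2, 2, 2, 1]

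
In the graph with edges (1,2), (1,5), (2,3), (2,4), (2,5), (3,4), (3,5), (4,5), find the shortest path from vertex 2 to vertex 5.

Step 1: Build adjacency list:
  1: 2, 5
  2: 1, 3, 4, 5
  3: 2, 4, 5
  4: 2, 3, 5
  5: 1, 2, 3, 4

Step 2: BFS from vertex 2 to find shortest path to 5:
  vertex 1 reached at distance 1
  vertex 3 reached at distance 1
  vertex 4 reached at distance 1
  vertex 5 reached at distance 1

Step 3: Shortest path: 2 -> 5
Path length: 1 edge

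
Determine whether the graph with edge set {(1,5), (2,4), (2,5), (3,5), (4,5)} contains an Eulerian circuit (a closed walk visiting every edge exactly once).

Step 1: Find the degree of each vertex:
  deg(1) = 1
  deg(2) = 2
  deg(3) = 1
  deg(4) = 2
  deg(5) = 4

Step 2: Count vertices with odd degree:
  Odd-degree vertices: 1, 3 (2 total)

Step 3: Apply Euler's theorem:
  - Eulerian circuit exists iff graph is connected and all vertices have even degree
  - Eulerian path exists iff graph is connected and has 0 or 2 odd-degree vertices

Graph is connected with exactly 2 odd-degree vertices (1, 3).
Eulerian path exists (starting and ending at the odd-degree vertices), but no Eulerian circuit.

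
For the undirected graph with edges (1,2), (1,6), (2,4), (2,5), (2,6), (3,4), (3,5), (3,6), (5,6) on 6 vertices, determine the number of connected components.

Step 1: Build adjacency list from edges:
  1: 2, 6
  2: 1, 4, 5, 6
  3: 4, 5, 6
  4: 2, 3
  5: 2, 3, 6
  6: 1, 2, 3, 5

Step 2: Run BFS/DFS from vertex 1:
  Visited: {1, 2, 6, 4, 5, 3}
  Reached 6 of 6 vertices

Step 3: All 6 vertices reached from vertex 1, so the graph is connected.
Number of connected components: 1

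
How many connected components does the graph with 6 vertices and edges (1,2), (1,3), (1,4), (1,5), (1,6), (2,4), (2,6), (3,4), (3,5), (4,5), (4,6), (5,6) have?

Step 1: Build adjacency list from edges:
  1: 2, 3, 4, 5, 6
  2: 1, 4, 6
  3: 1, 4, 5
  4: 1, 2, 3, 5, 6
  5: 1, 3, 4, 6
  6: 1, 2, 4, 5

Step 2: Run BFS/DFS from vertex 1:
  Visited: {1, 2, 3, 4, 5, 6}
  Reached 6 of 6 vertices

Step 3: All 6 vertices reached from vertex 1, so the graph is connected.
Number of connected components: 1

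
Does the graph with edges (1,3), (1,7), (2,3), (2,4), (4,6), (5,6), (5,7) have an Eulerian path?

Step 1: Find the degree of each vertex:
  deg(1) = 2
  deg(2) = 2
  deg(3) = 2
  deg(4) = 2
  deg(5) = 2
  deg(6) = 2
  deg(7) = 2

Step 2: Count vertices with odd degree:
  All vertices have even degree (0 odd-degree vertices)

Step 3: Apply Euler's theorem:
  - Eulerian circuit exists iff graph is connected and all vertices have even degree
  - Eulerian path exists iff graph is connected and has 0 or 2 odd-degree vertices

Graph is connected with 0 odd-degree vertices.
Both Eulerian circuit and Eulerian path exist.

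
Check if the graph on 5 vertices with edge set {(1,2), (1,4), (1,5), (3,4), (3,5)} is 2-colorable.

Step 1: Attempt 2-coloring using BFS:
  Start at vertex 1, assign color 0
  Color vertex 2 with color 1 (neighbor of 1)
  Color vertex 4 with color 1 (neighbor of 1)
  Color vertex 5 with color 1 (neighbor of 1)
  Color vertex 3 with color 0 (neighbor of 4)

Step 2: 2-coloring succeeded. No conflicts found.
  Set A (color 0): {1, 3}
  Set B (color 1): {2, 4, 5}

The graph is bipartite with partition {1, 3}, {2, 4, 5}.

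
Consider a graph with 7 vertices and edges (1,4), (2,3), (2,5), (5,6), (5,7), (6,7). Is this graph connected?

Step 1: Build adjacency list from edges:
  1: 4
  2: 3, 5
  3: 2
  4: 1
  5: 2, 6, 7
  6: 5, 7
  7: 5, 6

Step 2: Run BFS/DFS from vertex 1:
  Visited: {1, 4}
  Reached 2 of 7 vertices

Step 3: Only 2 of 7 vertices reached. Graph is disconnected.
Connected components: {1, 4}, {2, 3, 5, 6, 7}
Answer: No, the graph is not connected (2 components).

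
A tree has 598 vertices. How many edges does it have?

A tree on n vertices always has exactly n - 1 edges.
For n = 598: edges = 598 - 1 = 597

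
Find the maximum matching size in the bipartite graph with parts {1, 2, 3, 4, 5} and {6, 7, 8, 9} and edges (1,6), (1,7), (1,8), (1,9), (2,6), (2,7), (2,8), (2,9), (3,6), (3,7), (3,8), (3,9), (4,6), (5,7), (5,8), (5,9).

Step 1: List the neighbors of each left vertex:
  1: 6, 7, 8, 9
  2: 6, 7, 8, 9
  3: 6, 7, 8, 9
  4: 6
  5: 7, 8, 9

Step 2: Greedily match left vertices, then look for augmenting paths:
  Match 1 -- 6
  Match 2 -- 7
  Match 3 -- 8
  Match 5 -- 9
  No augmenting path remains.

Step 3: Verify this is maximum:
  Matching size 4 = min(|L|, |R|) = min(5, 4), which is an upper bound, so this matching is maximum.

Maximum matching: {(1,6), (2,7), (3,8), (5,9)}
Size: 4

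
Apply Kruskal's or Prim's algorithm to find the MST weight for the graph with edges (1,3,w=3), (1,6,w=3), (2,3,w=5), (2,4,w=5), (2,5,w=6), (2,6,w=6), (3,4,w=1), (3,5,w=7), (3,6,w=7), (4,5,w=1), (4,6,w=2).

Apply Kruskal's algorithm (sort edges by weight, add if no cycle):

Sorted edges by weight:
  (3,4) w=1
  (4,5) w=1
  (4,6) w=2
  (1,3) w=3
  (1,6) w=3
  (2,3) w=5
  (2,4) w=5
  (2,5) w=6
  (2,6) w=6
  (3,5) w=7
  (3,6) w=7

Add edge (3,4) w=1 -- no cycle. Running total: 1
Add edge (4,5) w=1 -- no cycle. Running total: 2
Add edge (4,6) w=2 -- no cycle. Running total: 4
Add edge (1,3) w=3 -- no cycle. Running total: 7
Skip edge (1,6) w=3 -- would create cycle
Add edge (2,3) w=5 -- no cycle. Running total: 12

MST edges: (3,4,w=1), (4,5,w=1), (4,6,w=2), (1,3,w=3), (2,3,w=5)
Total MST weight: 1 + 1 + 2 + 3 + 5 = 12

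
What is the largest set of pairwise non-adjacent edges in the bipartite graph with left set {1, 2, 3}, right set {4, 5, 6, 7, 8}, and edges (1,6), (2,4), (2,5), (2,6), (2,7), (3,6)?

Step 1: List the neighbors of each left vertex:
  1: 6
  2: 4, 5, 6, 7
  3: 6

Step 2: Greedily match left vertices, then look for augmenting paths:
  Match 1 -- 6
  Match 2 -- 4
  No augmenting path remains.

Step 3: Verify this is maximum:
  Matching has size 2. The vertex set {2, 6} covers every edge and has size 2; any matching has at most one edge per cover vertex, so 2 is maximum (König's theorem).

Maximum matching: {(1,6), (2,4)}
Size: 2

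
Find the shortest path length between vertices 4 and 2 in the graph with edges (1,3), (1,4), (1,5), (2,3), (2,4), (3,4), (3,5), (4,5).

Step 1: Build adjacency list:
  1: 3, 4, 5
  2: 3, 4
  3: 1, 2, 4, 5
  4: 1, 2, 3, 5
  5: 1, 3, 4

Step 2: BFS from vertex 4 to find shortest path to 2:
  vertex 1 reached at distance 1
  vertex 2 reached at distance 1

Step 3: Shortest path: 4 -> 2
Path length: 1 edge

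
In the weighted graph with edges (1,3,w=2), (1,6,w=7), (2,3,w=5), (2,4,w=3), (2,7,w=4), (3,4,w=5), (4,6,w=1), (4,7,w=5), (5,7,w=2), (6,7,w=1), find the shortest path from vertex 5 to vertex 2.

Step 1: Build adjacency list with weights:
  1: 3(w=2), 6(w=7)
  2: 3(w=5), 4(w=3), 7(w=4)
  3: 1(w=2), 2(w=5), 4(w=5)
  4: 2(w=3), 3(w=5), 6(w=1), 7(w=5)
  5: 7(w=2)
  6: 1(w=7), 4(w=1), 7(w=1)
  7: 2(w=4), 4(w=5), 5(w=2), 6(w=1)

Step 2: Apply Dijkstra's algorithm from vertex 5:
  Visit vertex 5 (distance=0)
    Update dist[7] = 2
  Visit vertex 7 (distance=2)
    Update dist[2] = 6
    Update dist[4] = 7
    Update dist[6] = 3
  Visit vertex 6 (distance=3)
    Update dist[1] = 10
    Update dist[4] = 4
  Visit vertex 4 (distance=4)
    Update dist[3] = 9
  Visit vertex 2 (distance=6)

Step 3: Shortest path: 5 -> 7 -> 2
Total weight: 2 + 4 = 6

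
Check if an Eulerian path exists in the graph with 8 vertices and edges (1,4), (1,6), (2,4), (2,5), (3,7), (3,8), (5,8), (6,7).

Step 1: Find the degree of each vertex:
  deg(1) = 2
  deg(2) = 2
  deg(3) = 2
  deg(4) = 2
  deg(5) = 2
  deg(6) = 2
  deg(7) = 2
  deg(8) = 2

Step 2: Count vertices with odd degree:
  All vertices have even degree (0 odd-degree vertices)

Step 3: Apply Euler's theorem:
  - Eulerian circuit exists iff graph is connected and all vertices have even degree
  - Eulerian path exists iff graph is connected and has 0 or 2 odd-degree vertices

Graph is connected with 0 odd-degree vertices.
Both Eulerian circuit and Eulerian path exist.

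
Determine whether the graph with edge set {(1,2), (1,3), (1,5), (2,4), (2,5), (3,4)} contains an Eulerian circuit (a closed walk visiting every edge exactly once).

Step 1: Find the degree of each vertex:
  deg(1) = 3
  deg(2) = 3
  deg(3) = 2
  deg(4) = 2
  deg(5) = 2

Step 2: Count vertices with odd degree:
  Odd-degree vertices: 1, 2 (2 total)

Step 3: Apply Euler's theorem:
  - Eulerian circuit exists iff graph is connected and all vertices have even degree
  - Eulerian path exists iff graph is connected and has 0 or 2 odd-degree vertices

Graph is connected with exactly 2 odd-degree vertices (1, 2).
Eulerian path exists (starting and ending at the odd-degree vertices), but no Eulerian circuit.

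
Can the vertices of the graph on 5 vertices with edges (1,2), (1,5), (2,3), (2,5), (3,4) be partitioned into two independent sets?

Step 1: Attempt 2-coloring using BFS:
  Start at vertex 1, assign color 0
  Color vertex 2 with color 1 (neighbor of 1)
  Color vertex 5 with color 1 (neighbor of 1)
  Color vertex 3 with color 0 (neighbor of 2)

Step 2: Conflict found! Vertices 2 and 5 are adjacent but have the same color.
This means the graph contains an odd cycle.

The graph is NOT bipartite.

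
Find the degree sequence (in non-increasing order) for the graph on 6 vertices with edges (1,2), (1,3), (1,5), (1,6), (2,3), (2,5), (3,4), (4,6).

Step 1: Count edges incident to each vertex:
  deg(1) = 4 (neighbors: 2, 3, 5, 6)
  deg(2) = 3 (neighbors: 1, 3, 5)
  deg(3) = 3 (neighbors: 1, 2, 4)
  deg(4) = 2 (neighbors: 3, 6)
  deg(5) = 2 (neighbors: 1, 2)
  deg(6) = 2 (neighbors: 1, 4)

Step 2: Sort degrees in non-increasing order:
  Degrees: [4, 3, 3, 2, 2, 2] -> sorted: [4, 3, 3, 2, 2, 2]

Degree sequence: [4, 3, 3, 2, 2, 2]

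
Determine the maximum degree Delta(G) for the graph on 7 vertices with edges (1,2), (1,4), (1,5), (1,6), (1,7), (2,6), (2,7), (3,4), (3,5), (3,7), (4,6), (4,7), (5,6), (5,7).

Step 1: Count edges incident to each vertex:
  deg(1) = 5 (neighbors: 2, 4, 5, 6, 7)
  deg(2) = 3 (neighbors: 1, 6, 7)
  deg(3) = 3 (neighbors: 4, 5, 7)
  deg(4) = 4 (neighbors: 1, 3, 6, 7)
  deg(5) = 4 (neighbors: 1, 3, 6, 7)
  deg(6) = 4 (neighbors: 1, 2, 4, 5)
  deg(7) = 5 (neighbors: 1, 2, 3, 4, 5)

Step 2: Find maximum:
  max(5, 3, 3, 4, 4, 4, 5) = 5 (vertex 1)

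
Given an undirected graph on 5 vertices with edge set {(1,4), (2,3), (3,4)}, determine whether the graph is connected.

Step 1: Build adjacency list from edges:
  1: 4
  2: 3
  3: 2, 4
  4: 1, 3
  5: (none)

Step 2: Run BFS/DFS from vertex 1:
  Visited: {1, 4, 3, 2}
  Reached 4 of 5 vertices

Step 3: Only 4 of 5 vertices reached. Graph is disconnected.
Connected components: {1, 2, 3, 4}, {5}
Answer: No, the graph is not connected (2 components).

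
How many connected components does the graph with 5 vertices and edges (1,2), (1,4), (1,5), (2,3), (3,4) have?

Step 1: Build adjacency list from edges:
  1: 2, 4, 5
  2: 1, 3
  3: 2, 4
  4: 1, 3
  5: 1

Step 2: Run BFS/DFS from vertex 1:
  Visited: {1, 2, 4, 5, 3}
  Reached 5 of 5 vertices

Step 3: All 5 vertices reached from vertex 1, so the graph is connected.
Number of connected components: 1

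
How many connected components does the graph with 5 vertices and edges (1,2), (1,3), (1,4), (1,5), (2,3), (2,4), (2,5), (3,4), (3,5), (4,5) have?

Step 1: Build adjacency list from edges:
  1: 2, 3, 4, 5
  2: 1, 3, 4, 5
  3: 1, 2, 4, 5
  4: 1, 2, 3, 5
  5: 1, 2, 3, 4

Step 2: Run BFS/DFS from vertex 1:
  Visited: {1, 2, 3, 4, 5}
  Reached 5 of 5 vertices

Step 3: All 5 vertices reached from vertex 1, so the graph is connected.
Number of connected components: 1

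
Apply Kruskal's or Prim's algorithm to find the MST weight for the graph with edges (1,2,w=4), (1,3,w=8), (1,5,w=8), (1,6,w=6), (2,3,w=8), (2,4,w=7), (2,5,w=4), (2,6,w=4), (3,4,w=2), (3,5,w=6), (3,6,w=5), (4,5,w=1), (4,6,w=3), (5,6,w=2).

Apply Kruskal's algorithm (sort edges by weight, add if no cycle):

Sorted edges by weight:
  (4,5) w=1
  (3,4) w=2
  (5,6) w=2
  (4,6) w=3
  (1,2) w=4
  (2,5) w=4
  (2,6) w=4
  (3,6) w=5
  (1,6) w=6
  (3,5) w=6
  (2,4) w=7
  (1,5) w=8
  (1,3) w=8
  (2,3) w=8

Add edge (4,5) w=1 -- no cycle. Running total: 1
Add edge (3,4) w=2 -- no cycle. Running total: 3
Add edge (5,6) w=2 -- no cycle. Running total: 5
Skip edge (4,6) w=3 -- would create cycle
Add edge (1,2) w=4 -- no cycle. Running total: 9
Add edge (2,5) w=4 -- no cycle. Running total: 13

MST edges: (4,5,w=1), (3,4,w=2), (5,6,w=2), (1,2,w=4), (2,5,w=4)
Total MST weight: 1 + 2 + 2 + 4 + 4 = 13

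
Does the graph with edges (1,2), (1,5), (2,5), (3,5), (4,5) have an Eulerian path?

Step 1: Find the degree of each vertex:
  deg(1) = 2
  deg(2) = 2
  deg(3) = 1
  deg(4) = 1
  deg(5) = 4

Step 2: Count vertices with odd degree:
  Odd-degree vertices: 3, 4 (2 total)

Step 3: Apply Euler's theorem:
  - Eulerian circuit exists iff graph is connected and all vertices have even degree
  - Eulerian path exists iff graph is connected and has 0 or 2 odd-degree vertices

Graph is connected with exactly 2 odd-degree vertices (3, 4).
Eulerian path exists (starting and ending at the odd-degree vertices), but no Eulerian circuit.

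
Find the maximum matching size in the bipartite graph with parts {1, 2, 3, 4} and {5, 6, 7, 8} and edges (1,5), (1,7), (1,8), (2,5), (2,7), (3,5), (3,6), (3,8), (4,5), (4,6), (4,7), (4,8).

Step 1: List the neighbors of each left vertex:
  1: 5, 7, 8
  2: 5, 7
  3: 5, 6, 8
  4: 5, 6, 7, 8

Step 2: Greedily match left vertices, then look for augmenting paths:
  Match 1 -- 5
  Match 2 -- 7
  Match 3 -- 6
  Match 4 -- 8
  No augmenting path remains.

Step 3: Verify this is maximum:
  Matching size 4 = min(|L|, |R|) = min(4, 4), which is an upper bound, so this matching is maximum.

Maximum matching: {(1,5), (2,7), (3,6), (4,8)}
Size: 4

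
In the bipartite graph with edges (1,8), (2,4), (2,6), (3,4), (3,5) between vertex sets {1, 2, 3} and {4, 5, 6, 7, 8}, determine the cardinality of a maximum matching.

Step 1: List the neighbors of each left vertex:
  1: 8
  2: 4, 6
  3: 4, 5

Step 2: Greedily match left vertices, then look for augmenting paths:
  Match 1 -- 8
  Match 2 -- 4
  Match 3 -- 5
  No augmenting path remains.

Step 3: Verify this is maximum:
  Matching size 3 = min(|L|, |R|) = min(3, 5), which is an upper bound, so this matching is maximum.

Maximum matching: {(1,8), (2,4), (3,5)}
Size: 3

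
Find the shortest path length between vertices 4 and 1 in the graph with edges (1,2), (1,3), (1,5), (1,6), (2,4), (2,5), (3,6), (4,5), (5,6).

Step 1: Build adjacency list:
  1: 2, 3, 5, 6
  2: 1, 4, 5
  3: 1, 6
  4: 2, 5
  5: 1, 2, 4, 6
  6: 1, 3, 5

Step 2: BFS from vertex 4 to find shortest path to 1:
  vertex 2 reached at distance 1
  vertex 5 reached at distance 1
  vertex 1 reached at distance 2

Step 3: Shortest path: 4 -> 5 -> 1
Path length: 2 edges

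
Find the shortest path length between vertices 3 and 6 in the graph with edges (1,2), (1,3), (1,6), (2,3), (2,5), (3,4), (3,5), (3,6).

Step 1: Build adjacency list:
  1: 2, 3, 6
  2: 1, 3, 5
  3: 1, 2, 4, 5, 6
  4: 3
  5: 2, 3
  6: 1, 3

Step 2: BFS from vertex 3 to find shortest path to 6:
  vertex 1 reached at distance 1
  vertex 2 reached at distance 1
  vertex 4 reached at distance 1
  vertex 5 reached at distance 1
  vertex 6 reached at distance 1

Step 3: Shortest path: 3 -> 6
Path length: 1 edge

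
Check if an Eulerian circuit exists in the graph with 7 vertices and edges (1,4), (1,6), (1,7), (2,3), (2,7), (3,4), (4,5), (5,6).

Step 1: Find the degree of each vertex:
  deg(1) = 3
  deg(2) = 2
  deg(3) = 2
  deg(4) = 3
  deg(5) = 2
  deg(6) = 2
  deg(7) = 2

Step 2: Count vertices with odd degree:
  Odd-degree vertices: 1, 4 (2 total)

Step 3: Apply Euler's theorem:
  - Eulerian circuit exists iff graph is connected and all vertices have even degree
  - Eulerian path exists iff graph is connected and has 0 or 2 odd-degree vertices

Graph is connected with exactly 2 odd-degree vertices (1, 4).
Eulerian path exists (starting and ending at the odd-degree vertices), but no Eulerian circuit.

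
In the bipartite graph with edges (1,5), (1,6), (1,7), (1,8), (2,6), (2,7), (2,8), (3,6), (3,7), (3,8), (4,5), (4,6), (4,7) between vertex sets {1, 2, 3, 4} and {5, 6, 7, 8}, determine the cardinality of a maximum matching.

Step 1: List the neighbors of each left vertex:
  1: 5, 6, 7, 8
  2: 6, 7, 8
  3: 6, 7, 8
  4: 5, 6, 7

Step 2: Greedily match left vertices, then look for augmenting paths:
  Match 1 -- 8
  Match 2 -- 6
  Match 3 -- 7
  Match 4 -- 5
  No augmenting path remains.

Step 3: Verify this is maximum:
  Matching size 4 = min(|L|, |R|) = min(4, 4), which is an upper bound, so this matching is maximum.

Maximum matching: {(1,8), (2,6), (3,7), (4,5)}
Size: 4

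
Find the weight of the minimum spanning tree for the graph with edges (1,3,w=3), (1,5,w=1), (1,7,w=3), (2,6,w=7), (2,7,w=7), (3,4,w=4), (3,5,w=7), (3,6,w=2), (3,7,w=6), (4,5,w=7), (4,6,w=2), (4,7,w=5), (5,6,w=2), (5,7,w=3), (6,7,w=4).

Apply Kruskal's algorithm (sort edges by weight, add if no cycle):

Sorted edges by weight:
  (1,5) w=1
  (3,6) w=2
  (4,6) w=2
  (5,6) w=2
  (1,7) w=3
  (1,3) w=3
  (5,7) w=3
  (3,4) w=4
  (6,7) w=4
  (4,7) w=5
  (3,7) w=6
  (2,7) w=7
  (2,6) w=7
  (3,5) w=7
  (4,5) w=7

Add edge (1,5) w=1 -- no cycle. Running total: 1
Add edge (3,6) w=2 -- no cycle. Running total: 3
Add edge (4,6) w=2 -- no cycle. Running total: 5
Add edge (5,6) w=2 -- no cycle. Running total: 7
Add edge (1,7) w=3 -- no cycle. Running total: 10
Skip edge (1,3) w=3 -- would create cycle
Skip edge (5,7) w=3 -- would create cycle
Skip edge (3,4) w=4 -- would create cycle
Skip edge (6,7) w=4 -- would create cycle
Skip edge (4,7) w=5 -- would create cycle
Skip edge (3,7) w=6 -- would create cycle
Add edge (2,7) w=7 -- no cycle. Running total: 17

MST edges: (1,5,w=1), (3,6,w=2), (4,6,w=2), (5,6,w=2), (1,7,w=3), (2,7,w=7)
Total MST weight: 1 + 2 + 2 + 2 + 3 + 7 = 17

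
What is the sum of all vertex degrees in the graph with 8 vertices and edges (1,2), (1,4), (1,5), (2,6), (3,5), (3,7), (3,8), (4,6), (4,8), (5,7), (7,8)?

Step 1: Count edges incident to each vertex:
  deg(1) = 3 (neighbors: 2, 4, 5)
  deg(2) = 2 (neighbors: 1, 6)
  deg(3) = 3 (neighbors: 5, 7, 8)
  deg(4) = 3 (neighbors: 1, 6, 8)
  deg(5) = 3 (neighbors: 1, 3, 7)
  deg(6) = 2 (neighbors: 2, 4)
  deg(7) = 3 (neighbors: 3, 5, 8)
  deg(8) = 3 (neighbors: 3, 4, 7)

Step 2: Sum all degrees:
  3 + 2 + 3 + 3 + 3 + 2 + 3 + 3 = 22

Verification: sum of degrees = 2 * |E| = 2 * 11 = 22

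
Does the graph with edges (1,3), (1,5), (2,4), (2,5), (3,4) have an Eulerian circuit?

Step 1: Find the degree of each vertex:
  deg(1) = 2
  deg(2) = 2
  deg(3) = 2
  deg(4) = 2
  deg(5) = 2

Step 2: Count vertices with odd degree:
  All vertices have even degree (0 odd-degree vertices)

Step 3: Apply Euler's theorem:
  - Eulerian circuit exists iff graph is connected and all vertices have even degree
  - Eulerian path exists iff graph is connected and has 0 or 2 odd-degree vertices

Graph is connected with 0 odd-degree vertices.
Both Eulerian circuit and Eulerian path exist.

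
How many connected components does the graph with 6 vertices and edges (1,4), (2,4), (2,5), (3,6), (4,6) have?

Step 1: Build adjacency list from edges:
  1: 4
  2: 4, 5
  3: 6
  4: 1, 2, 6
  5: 2
  6: 3, 4

Step 2: Run BFS/DFS from vertex 1:
  Visited: {1, 4, 2, 6, 5, 3}
  Reached 6 of 6 vertices

Step 3: All 6 vertices reached from vertex 1, so the graph is connected.
Number of connected components: 1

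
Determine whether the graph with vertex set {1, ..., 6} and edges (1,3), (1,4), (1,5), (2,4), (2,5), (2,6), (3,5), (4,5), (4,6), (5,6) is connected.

Step 1: Build adjacency list from edges:
  1: 3, 4, 5
  2: 4, 5, 6
  3: 1, 5
  4: 1, 2, 5, 6
  5: 1, 2, 3, 4, 6
  6: 2, 4, 5

Step 2: Run BFS/DFS from vertex 1:
  Visited: {1, 3, 4, 5, 2, 6}
  Reached 6 of 6 vertices

Step 3: All 6 vertices reached from vertex 1, so the graph is connected.
Answer: Yes, the graph is connected.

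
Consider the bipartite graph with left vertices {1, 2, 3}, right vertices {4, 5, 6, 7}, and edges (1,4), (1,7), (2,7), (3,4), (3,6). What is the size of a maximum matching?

Step 1: List the neighbors of each left vertex:
  1: 4, 7
  2: 7
  3: 4, 6

Step 2: Greedily match left vertices, then look for augmenting paths:
  Match 1 -- 4
  Match 2 -- 7
  Match 3 -- 6
  No augmenting path remains.

Step 3: Verify this is maximum:
  Matching size 3 = min(|L|, |R|) = min(3, 4), which is an upper bound, so this matching is maximum.

Maximum matching: {(1,4), (2,7), (3,6)}
Size: 3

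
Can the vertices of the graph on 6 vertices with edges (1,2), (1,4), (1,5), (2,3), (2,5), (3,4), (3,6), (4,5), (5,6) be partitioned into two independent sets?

Step 1: Attempt 2-coloring using BFS:
  Start at vertex 1, assign color 0
  Color vertex 2 with color 1 (neighbor of 1)
  Color vertex 4 with color 1 (neighbor of 1)
  Color vertex 5 with color 1 (neighbor of 1)
  Color vertex 3 with color 0 (neighbor of 2)

Step 2: Conflict found! Vertices 2 and 5 are adjacent but have the same color.
This means the graph contains an odd cycle.

The graph is NOT bipartite.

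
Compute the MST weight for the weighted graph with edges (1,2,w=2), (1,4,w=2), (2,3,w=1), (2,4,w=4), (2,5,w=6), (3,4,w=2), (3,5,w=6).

Apply Kruskal's algorithm (sort edges by weight, add if no cycle):

Sorted edges by weight:
  (2,3) w=1
  (1,4) w=2
  (1,2) w=2
  (3,4) w=2
  (2,4) w=4
  (2,5) w=6
  (3,5) w=6

Add edge (2,3) w=1 -- no cycle. Running total: 1
Add edge (1,4) w=2 -- no cycle. Running total: 3
Add edge (1,2) w=2 -- no cycle. Running total: 5
Skip edge (3,4) w=2 -- would create cycle
Skip edge (2,4) w=4 -- would create cycle
Add edge (2,5) w=6 -- no cycle. Running total: 11

MST edges: (2,3,w=1), (1,4,w=2), (1,2,w=2), (2,5,w=6)
Total MST weight: 1 + 2 + 2 + 6 = 11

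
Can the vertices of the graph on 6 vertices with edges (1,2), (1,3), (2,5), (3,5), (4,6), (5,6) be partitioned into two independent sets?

Step 1: Attempt 2-coloring using BFS:
  Start at vertex 1, assign color 0
  Color vertex 2 with color 1 (neighbor of 1)
  Color vertex 3 with color 1 (neighbor of 1)
  Color vertex 5 with color 0 (neighbor of 2)
  Color vertex 6 with color 1 (neighbor of 5)
  Color vertex 4 with color 0 (neighbor of 6)

Step 2: 2-coloring succeeded. No conflicts found.
  Set A (color 0): {1, 4, 5}
  Set B (color 1): {2, 3, 6}

The graph is bipartite with partition {1, 4, 5}, {2, 3, 6}.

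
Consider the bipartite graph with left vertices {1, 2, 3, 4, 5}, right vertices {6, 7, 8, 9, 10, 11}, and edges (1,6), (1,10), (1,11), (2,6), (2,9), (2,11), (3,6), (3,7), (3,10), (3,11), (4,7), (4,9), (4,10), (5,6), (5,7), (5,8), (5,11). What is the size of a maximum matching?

Step 1: List the neighbors of each left vertex:
  1: 6, 10, 11
  2: 6, 9, 11
  3: 6, 7, 10, 11
  4: 7, 9, 10
  5: 6, 7, 8, 11

Step 2: Greedily match left vertices, then look for augmenting paths:
  Match 1 -- 6
  Match 2 -- 9
  Match 3 -- 7
  Match 4 -- 10
  Match 5 -- 8
  No augmenting path remains.

Step 3: Verify this is maximum:
  Matching size 5 = min(|L|, |R|) = min(5, 6), which is an upper bound, so this matching is maximum.

Maximum matching: {(1,6), (2,9), (3,7), (4,10), (5,8)}
Size: 5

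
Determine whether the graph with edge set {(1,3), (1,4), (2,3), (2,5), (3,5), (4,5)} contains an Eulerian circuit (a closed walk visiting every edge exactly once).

Step 1: Find the degree of each vertex:
  deg(1) = 2
  deg(2) = 2
  deg(3) = 3
  deg(4) = 2
  deg(5) = 3

Step 2: Count vertices with odd degree:
  Odd-degree vertices: 3, 5 (2 total)

Step 3: Apply Euler's theorem:
  - Eulerian circuit exists iff graph is connected and all vertices have even degree
  - Eulerian path exists iff graph is connected and has 0 or 2 odd-degree vertices

Graph is connected with exactly 2 odd-degree vertices (3, 5).
Eulerian path exists (starting and ending at the odd-degree vertices), but no Eulerian circuit.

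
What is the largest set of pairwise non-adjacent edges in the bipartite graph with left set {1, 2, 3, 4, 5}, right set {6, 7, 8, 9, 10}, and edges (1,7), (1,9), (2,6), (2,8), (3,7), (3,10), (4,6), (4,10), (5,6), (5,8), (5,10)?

Step 1: List the neighbors of each left vertex:
  1: 7, 9
  2: 6, 8
  3: 7, 10
  4: 6, 10
  5: 6, 8, 10

Step 2: Greedily match left vertices, then look for augmenting paths:
  Match 1 -- 9
  Match 2 -- 6
  Match 3 -- 7
  Match 4 -- 10
  Match 5 -- 8
  No augmenting path remains.

Step 3: Verify this is maximum:
  Matching size 5 = min(|L|, |R|) = min(5, 5), which is an upper bound, so this matching is maximum.

Maximum matching: {(1,9), (2,6), (3,7), (4,10), (5,8)}
Size: 5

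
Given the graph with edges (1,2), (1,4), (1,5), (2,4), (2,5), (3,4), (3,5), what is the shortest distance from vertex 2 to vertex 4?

Step 1: Build adjacency list:
  1: 2, 4, 5
  2: 1, 4, 5
  3: 4, 5
  4: 1, 2, 3
  5: 1, 2, 3

Step 2: BFS from vertex 2 to find shortest path to 4:
  vertex 1 reached at distance 1
  vertex 4 reached at distance 1

Step 3: Shortest path: 2 -> 4
Path length: 1 edge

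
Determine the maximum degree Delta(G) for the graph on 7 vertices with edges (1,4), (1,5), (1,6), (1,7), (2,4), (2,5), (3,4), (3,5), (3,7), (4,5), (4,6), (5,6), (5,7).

Step 1: Count edges incident to each vertex:
  deg(1) = 4 (neighbors: 4, 5, 6, 7)
  deg(2) = 2 (neighbors: 4, 5)
  deg(3) = 3 (neighbors: 4, 5, 7)
  deg(4) = 5 (neighbors: 1, 2, 3, 5, 6)
  deg(5) = 6 (neighbors: 1, 2, 3, 4, 6, 7)
  deg(6) = 3 (neighbors: 1, 4, 5)
  deg(7) = 3 (neighbors: 1, 3, 5)

Step 2: Find maximum:
  max(4, 2, 3, 5, 6, 3, 3) = 6 (vertex 5)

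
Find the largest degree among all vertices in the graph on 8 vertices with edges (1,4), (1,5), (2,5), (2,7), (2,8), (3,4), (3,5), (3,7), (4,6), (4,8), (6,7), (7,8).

Step 1: Count edges incident to each vertex:
  deg(1) = 2 (neighbors: 4, 5)
  deg(2) = 3 (neighbors: 5, 7, 8)
  deg(3) = 3 (neighbors: 4, 5, 7)
  deg(4) = 4 (neighbors: 1, 3, 6, 8)
  deg(5) = 3 (neighbors: 1, 2, 3)
  deg(6) = 2 (neighbors: 4, 7)
  deg(7) = 4 (neighbors: 2, 3, 6, 8)
  deg(8) = 3 (neighbors: 2, 4, 7)

Step 2: Find maximum:
  max(2, 3, 3, 4, 3, 2, 4, 3) = 4 (vertex 4)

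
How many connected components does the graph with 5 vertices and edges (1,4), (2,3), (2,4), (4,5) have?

Step 1: Build adjacency list from edges:
  1: 4
  2: 3, 4
  3: 2
  4: 1, 2, 5
  5: 4

Step 2: Run BFS/DFS from vertex 1:
  Visited: {1, 4, 2, 5, 3}
  Reached 5 of 5 vertices

Step 3: All 5 vertices reached from vertex 1, so the graph is connected.
Number of connected components: 1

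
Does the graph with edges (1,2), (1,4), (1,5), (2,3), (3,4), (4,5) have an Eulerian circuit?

Step 1: Find the degree of each vertex:
  deg(1) = 3
  deg(2) = 2
  deg(3) = 2
  deg(4) = 3
  deg(5) = 2

Step 2: Count vertices with odd degree:
  Odd-degree vertices: 1, 4 (2 total)

Step 3: Apply Euler's theorem:
  - Eulerian circuit exists iff graph is connected and all vertices have even degree
  - Eulerian path exists iff graph is connected and has 0 or 2 odd-degree vertices

Graph is connected with exactly 2 odd-degree vertices (1, 4).
Eulerian path exists (starting and ending at the odd-degree vertices), but no Eulerian circuit.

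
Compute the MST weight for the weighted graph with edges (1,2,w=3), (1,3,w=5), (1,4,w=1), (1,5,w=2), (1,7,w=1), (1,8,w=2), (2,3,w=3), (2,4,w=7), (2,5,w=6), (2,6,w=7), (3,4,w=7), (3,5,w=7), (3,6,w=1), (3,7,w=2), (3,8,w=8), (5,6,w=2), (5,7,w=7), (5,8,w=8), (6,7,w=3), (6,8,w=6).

Apply Kruskal's algorithm (sort edges by weight, add if no cycle):

Sorted edges by weight:
  (1,7) w=1
  (1,4) w=1
  (3,6) w=1
  (1,5) w=2
  (1,8) w=2
  (3,7) w=2
  (5,6) w=2
  (1,2) w=3
  (2,3) w=3
  (6,7) w=3
  (1,3) w=5
  (2,5) w=6
  (6,8) w=6
  (2,4) w=7
  (2,6) w=7
  (3,5) w=7
  (3,4) w=7
  (5,7) w=7
  (3,8) w=8
  (5,8) w=8

Add edge (1,7) w=1 -- no cycle. Running total: 1
Add edge (1,4) w=1 -- no cycle. Running total: 2
Add edge (3,6) w=1 -- no cycle. Running total: 3
Add edge (1,5) w=2 -- no cycle. Running total: 5
Add edge (1,8) w=2 -- no cycle. Running total: 7
Add edge (3,7) w=2 -- no cycle. Running total: 9
Skip edge (5,6) w=2 -- would create cycle
Add edge (1,2) w=3 -- no cycle. Running total: 12

MST edges: (1,7,w=1), (1,4,w=1), (3,6,w=1), (1,5,w=2), (1,8,w=2), (3,7,w=2), (1,2,w=3)
Total MST weight: 1 + 1 + 1 + 2 + 2 + 2 + 3 = 12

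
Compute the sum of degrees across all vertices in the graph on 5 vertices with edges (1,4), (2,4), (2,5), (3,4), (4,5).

Step 1: Count edges incident to each vertex:
  deg(1) = 1 (neighbors: 4)
  deg(2) = 2 (neighbors: 4, 5)
  deg(3) = 1 (neighbors: 4)
  deg(4) = 4 (neighbors: 1, 2, 3, 5)
  deg(5) = 2 (neighbors: 2, 4)

Step 2: Sum all degrees:
  1 + 2 + 1 + 4 + 2 = 10

Verification: sum of degrees = 2 * |E| = 2 * 5 = 10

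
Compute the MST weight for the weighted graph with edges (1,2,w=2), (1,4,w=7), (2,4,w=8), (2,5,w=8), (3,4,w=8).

Apply Kruskal's algorithm (sort edges by weight, add if no cycle):

Sorted edges by weight:
  (1,2) w=2
  (1,4) w=7
  (2,4) w=8
  (2,5) w=8
  (3,4) w=8

Add edge (1,2) w=2 -- no cycle. Running total: 2
Add edge (1,4) w=7 -- no cycle. Running total: 9
Skip edge (2,4) w=8 -- would create cycle
Add edge (2,5) w=8 -- no cycle. Running total: 17
Add edge (3,4) w=8 -- no cycle. Running total: 25

MST edges: (1,2,w=2), (1,4,w=7), (2,5,w=8), (3,4,w=8)
Total MST weight: 2 + 7 + 8 + 8 = 25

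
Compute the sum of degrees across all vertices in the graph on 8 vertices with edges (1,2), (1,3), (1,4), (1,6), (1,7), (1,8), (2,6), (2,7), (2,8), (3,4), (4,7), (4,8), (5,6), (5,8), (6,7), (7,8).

Step 1: Count edges incident to each vertex:
  deg(1) = 6 (neighbors: 2, 3, 4, 6, 7, 8)
  deg(2) = 4 (neighbors: 1, 6, 7, 8)
  deg(3) = 2 (neighbors: 1, 4)
  deg(4) = 4 (neighbors: 1, 3, 7, 8)
  deg(5) = 2 (neighbors: 6, 8)
  deg(6) = 4 (neighbors: 1, 2, 5, 7)
  deg(7) = 5 (neighbors: 1, 2, 4, 6, 8)
  deg(8) = 5 (neighbors: 1, 2, 4, 5, 7)

Step 2: Sum all degrees:
  6 + 4 + 2 + 4 + 2 + 4 + 5 + 5 = 32

Verification: sum of degrees = 2 * |E| = 2 * 16 = 32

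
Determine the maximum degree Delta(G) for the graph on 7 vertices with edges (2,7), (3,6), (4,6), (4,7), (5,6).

Step 1: Count edges incident to each vertex:
  deg(1) = 0 (neighbors: none)
  deg(2) = 1 (neighbors: 7)
  deg(3) = 1 (neighbors: 6)
  deg(4) = 2 (neighbors: 6, 7)
  deg(5) = 1 (neighbors: 6)
  deg(6) = 3 (neighbors: 3, 4, 5)
  deg(7) = 2 (neighbors: 2, 4)

Step 2: Find maximum:
  max(0, 1, 1, 2, 1, 3, 2) = 3 (vertex 6)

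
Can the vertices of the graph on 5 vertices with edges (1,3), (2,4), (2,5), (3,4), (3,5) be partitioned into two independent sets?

Step 1: Attempt 2-coloring using BFS:
  Start at vertex 1, assign color 0
  Color vertex 3 with color 1 (neighbor of 1)
  Color vertex 4 with color 0 (neighbor of 3)
  Color vertex 5 with color 0 (neighbor of 3)
  Color vertex 2 with color 1 (neighbor of 4)

Step 2: 2-coloring succeeded. No conflicts found.
  Set A (color 0): {1, 4, 5}
  Set B (color 1): {2, 3}

The graph is bipartite with partition {1, 4, 5}, {2, 3}.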